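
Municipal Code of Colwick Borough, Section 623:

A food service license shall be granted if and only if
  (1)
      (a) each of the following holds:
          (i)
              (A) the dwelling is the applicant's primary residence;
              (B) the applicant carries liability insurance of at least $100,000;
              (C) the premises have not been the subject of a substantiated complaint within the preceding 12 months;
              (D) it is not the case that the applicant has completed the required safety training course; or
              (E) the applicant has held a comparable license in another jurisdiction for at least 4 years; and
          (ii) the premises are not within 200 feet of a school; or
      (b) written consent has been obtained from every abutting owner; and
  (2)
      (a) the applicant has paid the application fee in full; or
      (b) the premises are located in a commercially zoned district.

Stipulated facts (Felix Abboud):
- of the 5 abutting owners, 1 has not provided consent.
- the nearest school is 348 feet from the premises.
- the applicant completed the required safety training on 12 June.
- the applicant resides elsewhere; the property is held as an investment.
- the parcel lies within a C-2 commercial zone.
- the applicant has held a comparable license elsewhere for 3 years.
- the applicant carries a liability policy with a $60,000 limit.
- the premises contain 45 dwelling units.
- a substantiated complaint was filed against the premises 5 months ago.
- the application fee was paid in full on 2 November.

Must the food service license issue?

(A) primary residence — fails.
(B) insurance ≥ $100,000 — fails.
(C) no complaint in 12 mo. — fails.
(D) not (safety training) — not met.
(E) prior license ≥ 4 yr — not met.
(i) = F OR F OR F OR F OR F = false.
(ii) ≥200 ft from school — holds.
(a): F AND T → false.
(b) all abutters consent — not met.
(1) = F OR F = false.
(a) fee paid — met.
(b) commercially zoned — satisfied.
(2): T OR T → true.
So Overall is not satisfied (F AND T).

No — denied.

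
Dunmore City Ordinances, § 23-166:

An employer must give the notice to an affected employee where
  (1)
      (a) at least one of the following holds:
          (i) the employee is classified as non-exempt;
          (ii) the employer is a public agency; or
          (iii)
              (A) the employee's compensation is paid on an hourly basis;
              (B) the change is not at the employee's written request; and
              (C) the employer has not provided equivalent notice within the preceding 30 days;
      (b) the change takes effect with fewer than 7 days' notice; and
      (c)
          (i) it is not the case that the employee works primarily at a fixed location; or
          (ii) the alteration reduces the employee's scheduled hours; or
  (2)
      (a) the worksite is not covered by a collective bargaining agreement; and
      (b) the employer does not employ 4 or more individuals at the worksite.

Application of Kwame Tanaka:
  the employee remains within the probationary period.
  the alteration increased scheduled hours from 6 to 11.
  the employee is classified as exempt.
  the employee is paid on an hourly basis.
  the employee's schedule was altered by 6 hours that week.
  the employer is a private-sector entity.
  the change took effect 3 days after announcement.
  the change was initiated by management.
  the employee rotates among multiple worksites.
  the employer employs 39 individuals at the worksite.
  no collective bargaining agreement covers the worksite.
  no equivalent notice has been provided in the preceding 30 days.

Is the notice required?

(i) non-exempt — not met.
(ii) public agency — fails.
(A) hourly-paid — holds.
(B) not employee-requested — holds.
(C) no recent notice — satisfied.
So (iii) is satisfied (T AND T AND T).
So (a) is satisfied (F OR F OR T).
(b) < 7 days' notice — holds.
(i) not (fixed location) — holds.
(ii) hours reduced — not satisfied.
(c) = T OR F = true.
So (1) is satisfied (T AND T AND T).
(a) no CBA — satisfied.
(b) not (≥ 4 at site) — not satisfied.
(2): T AND F → false.
So Overall is satisfied (T OR F).

Yes — required.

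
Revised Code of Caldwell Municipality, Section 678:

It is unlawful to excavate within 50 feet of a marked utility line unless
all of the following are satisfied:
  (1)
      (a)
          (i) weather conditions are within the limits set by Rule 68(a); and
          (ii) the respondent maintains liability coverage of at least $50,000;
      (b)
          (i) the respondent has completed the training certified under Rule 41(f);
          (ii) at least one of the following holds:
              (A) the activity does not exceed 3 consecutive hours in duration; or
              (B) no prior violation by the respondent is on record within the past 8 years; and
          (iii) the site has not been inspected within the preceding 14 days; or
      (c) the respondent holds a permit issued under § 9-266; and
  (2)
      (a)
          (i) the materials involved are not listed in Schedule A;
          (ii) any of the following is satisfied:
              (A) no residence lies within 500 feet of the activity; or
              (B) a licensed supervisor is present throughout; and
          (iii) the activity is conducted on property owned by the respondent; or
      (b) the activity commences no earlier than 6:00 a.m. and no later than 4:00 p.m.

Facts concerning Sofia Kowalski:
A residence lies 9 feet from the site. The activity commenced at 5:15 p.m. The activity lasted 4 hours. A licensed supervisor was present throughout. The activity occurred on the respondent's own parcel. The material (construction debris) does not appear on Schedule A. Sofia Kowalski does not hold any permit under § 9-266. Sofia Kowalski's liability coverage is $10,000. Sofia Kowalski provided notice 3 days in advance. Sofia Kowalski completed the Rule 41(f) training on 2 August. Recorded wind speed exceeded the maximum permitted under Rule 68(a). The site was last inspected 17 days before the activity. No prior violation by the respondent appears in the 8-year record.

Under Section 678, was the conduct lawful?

Yes — lawful.

(i) weather ok — not met.
(ii) coverage ≥ $50,000 — not met.
So (a) is not satisfied (F AND F).
(i) training certified — met.
(A) ≤ 3 hrs duration — not met.
(B) no prior violation — holds.
(ii) = F OR T = true.
(iii) not (site inspected) — holds.
(b): T AND T AND T → true.
(c) holds permit — not satisfied.
(1) = F OR T OR F = true.
(i) not (Schedule A material) — holds.
(A) no residence in 500 ft — fails.
(B) supervisor present — holds.
So (ii) is satisfied (F OR T).
(iii) own property — met.
(a) = T AND T AND T = true.
(b) start within hours — not met.
(2) = T OR F = true.
Overall = T AND T = true.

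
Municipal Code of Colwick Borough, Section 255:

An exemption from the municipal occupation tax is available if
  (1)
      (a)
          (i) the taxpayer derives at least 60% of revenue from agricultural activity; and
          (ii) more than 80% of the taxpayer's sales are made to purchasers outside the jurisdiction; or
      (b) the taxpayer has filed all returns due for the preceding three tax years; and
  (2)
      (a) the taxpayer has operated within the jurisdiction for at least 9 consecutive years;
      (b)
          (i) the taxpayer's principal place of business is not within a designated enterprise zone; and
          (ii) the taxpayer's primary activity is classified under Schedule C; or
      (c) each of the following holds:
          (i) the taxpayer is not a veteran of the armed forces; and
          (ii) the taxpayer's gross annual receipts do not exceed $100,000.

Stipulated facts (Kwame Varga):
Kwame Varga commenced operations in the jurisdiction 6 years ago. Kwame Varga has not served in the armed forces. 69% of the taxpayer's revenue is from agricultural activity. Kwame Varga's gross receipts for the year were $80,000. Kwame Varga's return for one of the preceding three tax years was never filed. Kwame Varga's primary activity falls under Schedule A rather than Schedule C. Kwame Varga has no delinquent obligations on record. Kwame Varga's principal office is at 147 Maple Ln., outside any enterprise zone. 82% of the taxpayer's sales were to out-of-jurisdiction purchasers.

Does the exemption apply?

(i) ≥60% agricultural — satisfied.
(ii) >80% out-of-jur. sales — holds.
(a): T AND T → true.
(b) returns current — fails.
(1): T OR F → true.
(a) ≥ 9 yrs in jurisdiction — fails.
(i) not (in enterprise zone) — met.
(ii) Schedule C activity — not met.
(b) = T AND F = false.
(i) not (veteran) — holds.
(ii) receipts ≤ $100,000 — holds.
(c) = T AND T = true.
(2) = F OR F OR T = true.
Overall = T AND T = true.

Yes — exempt.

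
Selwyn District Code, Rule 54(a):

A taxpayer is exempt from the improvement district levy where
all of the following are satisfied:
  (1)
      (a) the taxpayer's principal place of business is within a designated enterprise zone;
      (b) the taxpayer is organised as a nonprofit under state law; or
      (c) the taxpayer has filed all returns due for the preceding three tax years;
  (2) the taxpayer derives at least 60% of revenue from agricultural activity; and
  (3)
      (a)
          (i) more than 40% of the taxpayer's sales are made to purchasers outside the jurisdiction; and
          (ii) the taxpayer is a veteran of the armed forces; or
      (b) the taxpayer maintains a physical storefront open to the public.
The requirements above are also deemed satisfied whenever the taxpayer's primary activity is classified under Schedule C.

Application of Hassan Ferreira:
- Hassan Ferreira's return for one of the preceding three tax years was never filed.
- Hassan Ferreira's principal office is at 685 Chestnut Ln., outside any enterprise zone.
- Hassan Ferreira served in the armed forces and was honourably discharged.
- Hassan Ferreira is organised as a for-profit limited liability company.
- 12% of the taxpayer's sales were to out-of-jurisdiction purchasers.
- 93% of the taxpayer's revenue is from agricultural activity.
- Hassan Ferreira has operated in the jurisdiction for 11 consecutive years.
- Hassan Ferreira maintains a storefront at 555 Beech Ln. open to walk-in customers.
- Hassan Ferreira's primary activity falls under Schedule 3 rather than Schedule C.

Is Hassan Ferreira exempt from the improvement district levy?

No — not exempt.

(a) in enterprise zone — not met.
(b) nonprofit — not satisfied.
(c) returns current — not met.
(1): F OR F OR F → false.
(2) ≥60% agricultural — satisfied.
(i) >40% out-of-jur. sales — fails.
(ii) veteran — holds.
(a): F AND T → false.
(b) has storefront — holds.
So (3) is satisfied (F OR T).
Overall = F AND T AND T = false.
Exception (Schedule C activity) — not satisfied.
Result: main false OR exception false → false.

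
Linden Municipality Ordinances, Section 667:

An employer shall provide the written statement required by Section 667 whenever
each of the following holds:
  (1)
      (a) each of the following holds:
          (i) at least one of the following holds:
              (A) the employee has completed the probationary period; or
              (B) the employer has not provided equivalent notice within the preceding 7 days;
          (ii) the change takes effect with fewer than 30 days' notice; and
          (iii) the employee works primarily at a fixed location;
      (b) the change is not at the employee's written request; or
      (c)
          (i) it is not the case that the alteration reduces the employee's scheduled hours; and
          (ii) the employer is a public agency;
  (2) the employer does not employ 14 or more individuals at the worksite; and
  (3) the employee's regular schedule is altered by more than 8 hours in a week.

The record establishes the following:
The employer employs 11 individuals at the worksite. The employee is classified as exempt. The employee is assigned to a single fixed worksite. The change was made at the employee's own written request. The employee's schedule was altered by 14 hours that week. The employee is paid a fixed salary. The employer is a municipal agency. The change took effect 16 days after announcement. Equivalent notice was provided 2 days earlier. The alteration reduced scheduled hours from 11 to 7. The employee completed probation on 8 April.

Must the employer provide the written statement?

Yes — required.

(A) past probation — met.
(B) no recent notice — not satisfied.
(i): T OR F → true.
(ii) < 30 days' notice — holds.
(iii) fixed location — holds.
So (a) is satisfied (T AND T AND T).
(b) not employee-requested — not met.
(i) not (hours reduced) — fails.
(ii) public agency — met.
(c) = F AND T = false.
(1) = T OR F OR F = true.
(2) not (≥ 14 at site) — met.
(3) schedule shift > 8h — holds.
So Overall is satisfied (T AND T AND T).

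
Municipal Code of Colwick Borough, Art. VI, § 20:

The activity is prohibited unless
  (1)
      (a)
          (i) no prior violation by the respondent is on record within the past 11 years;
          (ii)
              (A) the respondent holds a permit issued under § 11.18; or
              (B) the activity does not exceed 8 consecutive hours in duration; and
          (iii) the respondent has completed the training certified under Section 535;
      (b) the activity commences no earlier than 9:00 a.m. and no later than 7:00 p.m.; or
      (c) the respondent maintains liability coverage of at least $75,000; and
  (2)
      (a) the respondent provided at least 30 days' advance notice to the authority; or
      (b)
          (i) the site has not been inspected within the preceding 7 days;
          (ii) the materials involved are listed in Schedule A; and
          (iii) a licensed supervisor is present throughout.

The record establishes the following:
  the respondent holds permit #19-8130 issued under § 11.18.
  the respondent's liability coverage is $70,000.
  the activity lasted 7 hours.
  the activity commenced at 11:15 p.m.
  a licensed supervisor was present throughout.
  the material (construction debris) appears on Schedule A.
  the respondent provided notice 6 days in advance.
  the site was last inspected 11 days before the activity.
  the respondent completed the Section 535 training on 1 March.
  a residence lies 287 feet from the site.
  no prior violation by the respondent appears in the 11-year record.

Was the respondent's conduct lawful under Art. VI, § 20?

(i) no prior violation — holds.
(A) holds permit — met.
(B) ≤ 8 hrs duration — satisfied.
(ii): T OR T → true.
(iii) training certified — holds.
(a): T AND T AND T → true.
(b) start within hours — fails.
(c) coverage ≥ $75,000 — not met.
(1) = T OR F OR F = true.
(a) ≥30 days' notice — not met.
(i) not (site inspected) — holds.
(ii) Schedule A material — met.
(iii) supervisor present — met.
So (b) is satisfied (T AND T AND T).
(2): F OR T → true.
So Overall is satisfied (T AND T).

Yes — lawful.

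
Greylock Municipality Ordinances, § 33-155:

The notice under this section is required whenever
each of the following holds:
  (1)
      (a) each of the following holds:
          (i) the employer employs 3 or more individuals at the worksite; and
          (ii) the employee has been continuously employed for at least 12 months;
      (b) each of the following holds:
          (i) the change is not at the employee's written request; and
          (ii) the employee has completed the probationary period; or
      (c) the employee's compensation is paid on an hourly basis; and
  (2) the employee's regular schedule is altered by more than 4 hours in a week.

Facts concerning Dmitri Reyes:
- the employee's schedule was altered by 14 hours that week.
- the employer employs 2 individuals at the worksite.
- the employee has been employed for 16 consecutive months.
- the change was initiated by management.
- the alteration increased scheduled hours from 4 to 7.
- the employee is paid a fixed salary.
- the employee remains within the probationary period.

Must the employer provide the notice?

(i) ≥ 3 at site — not met.
(ii) tenure ≥ 12 mo. — satisfied.
So (a) is not satisfied (F AND T).
(i) not employee-requested — met.
(ii) past probation — not satisfied.
So (b) is not satisfied (T AND F).
(c) hourly-paid — not satisfied.
(1) = F OR F OR F = false.
(2) schedule shift > 4h — satisfied.
Overall: F AND T → false.

No — not required.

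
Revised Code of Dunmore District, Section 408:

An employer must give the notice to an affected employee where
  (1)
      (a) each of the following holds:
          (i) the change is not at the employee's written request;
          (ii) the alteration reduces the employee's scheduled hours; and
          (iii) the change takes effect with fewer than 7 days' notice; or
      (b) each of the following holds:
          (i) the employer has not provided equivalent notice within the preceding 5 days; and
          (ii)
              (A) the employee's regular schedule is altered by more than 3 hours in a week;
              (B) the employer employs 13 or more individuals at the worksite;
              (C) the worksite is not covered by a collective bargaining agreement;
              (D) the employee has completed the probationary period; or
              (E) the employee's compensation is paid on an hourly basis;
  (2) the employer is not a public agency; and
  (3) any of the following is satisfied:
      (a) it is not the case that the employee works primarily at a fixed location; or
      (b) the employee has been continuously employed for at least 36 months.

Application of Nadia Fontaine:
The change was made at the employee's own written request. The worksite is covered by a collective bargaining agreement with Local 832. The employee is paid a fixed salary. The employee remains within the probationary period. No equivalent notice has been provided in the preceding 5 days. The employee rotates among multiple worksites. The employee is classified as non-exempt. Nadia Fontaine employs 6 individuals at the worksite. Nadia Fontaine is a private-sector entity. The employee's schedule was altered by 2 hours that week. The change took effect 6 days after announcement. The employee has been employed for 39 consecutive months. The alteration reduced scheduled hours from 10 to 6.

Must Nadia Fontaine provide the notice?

(i) not employee-requested — not satisfied.
(ii) hours reduced — satisfied.
(iii) < 7 days' notice — satisfied.
(a): F AND T AND T → false.
(i) no recent notice — met.
(A) schedule shift > 3h — not satisfied.
(B) ≥ 13 at site — fails.
(C) no CBA — fails.
(D) past probation — not met.
(E) hourly-paid — not satisfied.
(ii): F OR F OR F OR F OR F → false.
(b): T AND F → false.
(1) = F OR F = false.
(2) not (public agency) — met.
(a) not (fixed location) — holds.
(b) tenure ≥ 36 mo. — met.
(3): T OR T → true.
So Overall is not satisfied (F AND T AND T).

No — not required.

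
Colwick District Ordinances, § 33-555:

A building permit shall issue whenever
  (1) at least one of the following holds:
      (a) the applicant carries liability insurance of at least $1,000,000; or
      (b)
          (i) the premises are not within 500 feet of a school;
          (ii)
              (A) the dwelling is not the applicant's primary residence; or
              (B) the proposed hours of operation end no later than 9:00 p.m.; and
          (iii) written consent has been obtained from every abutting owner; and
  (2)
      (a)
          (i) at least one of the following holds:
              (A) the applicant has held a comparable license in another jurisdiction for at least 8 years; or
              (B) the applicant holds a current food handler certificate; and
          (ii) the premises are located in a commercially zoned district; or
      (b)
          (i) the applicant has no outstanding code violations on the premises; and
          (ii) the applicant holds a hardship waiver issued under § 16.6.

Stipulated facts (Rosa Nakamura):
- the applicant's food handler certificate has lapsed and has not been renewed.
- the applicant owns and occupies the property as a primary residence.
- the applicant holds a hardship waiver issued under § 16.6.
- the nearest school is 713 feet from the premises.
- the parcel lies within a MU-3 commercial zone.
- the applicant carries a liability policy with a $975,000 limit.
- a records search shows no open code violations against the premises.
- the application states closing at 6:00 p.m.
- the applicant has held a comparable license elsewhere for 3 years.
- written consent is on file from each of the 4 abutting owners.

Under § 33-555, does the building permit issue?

Yes — granted.

(a) insurance ≥ $1,000,000 — not satisfied.
(i) ≥500 ft from school — holds.
(A) not (primary residence) — not met.
(B) closes by 9 p.m. — holds.
(ii): F OR T → true.
(iii) all abutters consent — holds.
So (b) is satisfied (T AND T AND T).
So (1) is satisfied (F OR T).
(A) prior license ≥ 8 yr — fails.
(B) food handler cert. — not satisfied.
(i): F OR F → false.
(ii) commercially zoned — satisfied.
So (a) is not satisfied (F AND T).
(i) no code violations — met.
(ii) hardship waiver — satisfied.
(b) = T AND T = true.
(2) = F OR T = true.
Overall = T AND T = true.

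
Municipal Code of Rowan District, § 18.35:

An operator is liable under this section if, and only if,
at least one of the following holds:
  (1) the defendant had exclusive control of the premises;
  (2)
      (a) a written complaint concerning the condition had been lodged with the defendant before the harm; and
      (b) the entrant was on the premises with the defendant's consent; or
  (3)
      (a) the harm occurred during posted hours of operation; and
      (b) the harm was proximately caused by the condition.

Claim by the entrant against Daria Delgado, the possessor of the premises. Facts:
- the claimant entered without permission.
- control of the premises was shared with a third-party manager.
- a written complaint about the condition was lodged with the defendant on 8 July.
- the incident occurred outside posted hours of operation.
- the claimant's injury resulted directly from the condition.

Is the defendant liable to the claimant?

(1) exclusive control — not met.
(a) complaint lodged — met.
(b) consent to enter — fails.
(2): T AND F → false.
(a) during posted hours — fails.
(b) proximate cause — satisfied.
So (3) is not satisfied (F AND T).
Overall: F OR F OR F → false.

No — not liable.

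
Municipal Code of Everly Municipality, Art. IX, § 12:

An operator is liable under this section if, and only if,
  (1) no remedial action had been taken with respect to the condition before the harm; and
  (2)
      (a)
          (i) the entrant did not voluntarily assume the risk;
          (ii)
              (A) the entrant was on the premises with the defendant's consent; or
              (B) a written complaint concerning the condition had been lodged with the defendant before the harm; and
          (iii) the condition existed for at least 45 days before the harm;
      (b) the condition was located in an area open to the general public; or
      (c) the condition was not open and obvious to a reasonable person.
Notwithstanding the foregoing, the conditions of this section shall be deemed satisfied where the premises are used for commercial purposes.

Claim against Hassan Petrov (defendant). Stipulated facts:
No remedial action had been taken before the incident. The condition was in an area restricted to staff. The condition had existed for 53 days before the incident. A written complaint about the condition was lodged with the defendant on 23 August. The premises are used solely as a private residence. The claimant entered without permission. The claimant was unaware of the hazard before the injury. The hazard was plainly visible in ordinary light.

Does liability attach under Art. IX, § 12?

(1) no remedial action — satisfied.
(i) no assumed risk — satisfied.
(A) consent to enter — fails.
(B) complaint lodged — met.
So (ii) is satisfied (F OR T).
(iii) condition ≥45 days old — satisfied.
So (a) is satisfied (T AND T AND T).
(b) public area — fails.
(c) not open/obvious — fails.
(2): T OR F OR F → true.
Overall: T AND T → true.
Exception (commercial use) — not satisfied.
Result: main true OR exception false → true.

Yes — liable.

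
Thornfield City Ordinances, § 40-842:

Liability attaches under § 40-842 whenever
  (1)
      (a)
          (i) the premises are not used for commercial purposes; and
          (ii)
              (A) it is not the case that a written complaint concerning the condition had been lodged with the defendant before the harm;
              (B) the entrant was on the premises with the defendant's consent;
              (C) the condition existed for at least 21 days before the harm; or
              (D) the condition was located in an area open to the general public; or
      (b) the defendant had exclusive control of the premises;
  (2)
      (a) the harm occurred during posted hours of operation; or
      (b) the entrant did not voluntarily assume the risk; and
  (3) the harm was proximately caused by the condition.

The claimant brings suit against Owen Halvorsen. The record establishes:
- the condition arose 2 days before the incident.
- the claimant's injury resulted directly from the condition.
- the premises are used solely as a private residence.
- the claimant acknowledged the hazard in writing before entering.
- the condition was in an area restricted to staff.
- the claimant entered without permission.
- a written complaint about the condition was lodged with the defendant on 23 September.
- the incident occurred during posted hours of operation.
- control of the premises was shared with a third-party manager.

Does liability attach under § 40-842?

(i) not (commercial use) — holds.
(A) not (complaint lodged) — not met.
(B) consent to enter — not met.
(C) condition ≥21 days old — fails.
(D) public area — fails.
(ii): F OR F OR F OR F → false.
(a): T AND F → false.
(b) exclusive control — not satisfied.
(1) = F OR F = false.
(a) during posted hours — satisfied.
(b) no assumed risk — not met.
So (2) is satisfied (T OR F).
(3) proximate cause — holds.
So Overall is not satisfied (F AND T AND T).

No — not liable.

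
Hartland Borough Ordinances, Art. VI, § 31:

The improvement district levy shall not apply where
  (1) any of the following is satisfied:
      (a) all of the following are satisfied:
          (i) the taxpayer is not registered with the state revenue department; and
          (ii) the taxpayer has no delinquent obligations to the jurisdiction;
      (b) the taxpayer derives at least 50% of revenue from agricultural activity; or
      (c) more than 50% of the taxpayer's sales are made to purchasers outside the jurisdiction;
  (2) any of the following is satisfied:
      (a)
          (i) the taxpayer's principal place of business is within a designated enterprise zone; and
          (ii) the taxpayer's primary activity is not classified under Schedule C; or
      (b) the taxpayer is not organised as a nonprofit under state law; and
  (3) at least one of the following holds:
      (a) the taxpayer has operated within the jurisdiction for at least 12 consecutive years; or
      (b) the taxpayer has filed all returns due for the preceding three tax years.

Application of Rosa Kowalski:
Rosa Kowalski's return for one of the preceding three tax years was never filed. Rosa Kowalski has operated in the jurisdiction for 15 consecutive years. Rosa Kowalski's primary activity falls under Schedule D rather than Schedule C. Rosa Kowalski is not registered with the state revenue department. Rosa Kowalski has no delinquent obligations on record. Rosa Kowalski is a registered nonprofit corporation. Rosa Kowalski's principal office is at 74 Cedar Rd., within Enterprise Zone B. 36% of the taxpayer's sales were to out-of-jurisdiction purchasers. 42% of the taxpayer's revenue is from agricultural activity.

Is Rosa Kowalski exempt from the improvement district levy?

Yes — exempt.

(i) not (state-registered) — satisfied.
(ii) no delinquency — holds.
(a): T AND T → true.
(b) ≥50% agricultural — not satisfied.
(c) >50% out-of-jur. sales — not met.
So (1) is satisfied (T OR F OR F).
(i) in enterprise zone — satisfied.
(ii) not (Schedule C activity) — holds.
So (a) is satisfied (T AND T).
(b) not (nonprofit) — not met.
(2): T OR F → true.
(a) ≥ 12 yrs in jurisdiction — satisfied.
(b) returns current — not satisfied.
(3): T OR F → true.
So Overall is satisfied (T AND T AND T).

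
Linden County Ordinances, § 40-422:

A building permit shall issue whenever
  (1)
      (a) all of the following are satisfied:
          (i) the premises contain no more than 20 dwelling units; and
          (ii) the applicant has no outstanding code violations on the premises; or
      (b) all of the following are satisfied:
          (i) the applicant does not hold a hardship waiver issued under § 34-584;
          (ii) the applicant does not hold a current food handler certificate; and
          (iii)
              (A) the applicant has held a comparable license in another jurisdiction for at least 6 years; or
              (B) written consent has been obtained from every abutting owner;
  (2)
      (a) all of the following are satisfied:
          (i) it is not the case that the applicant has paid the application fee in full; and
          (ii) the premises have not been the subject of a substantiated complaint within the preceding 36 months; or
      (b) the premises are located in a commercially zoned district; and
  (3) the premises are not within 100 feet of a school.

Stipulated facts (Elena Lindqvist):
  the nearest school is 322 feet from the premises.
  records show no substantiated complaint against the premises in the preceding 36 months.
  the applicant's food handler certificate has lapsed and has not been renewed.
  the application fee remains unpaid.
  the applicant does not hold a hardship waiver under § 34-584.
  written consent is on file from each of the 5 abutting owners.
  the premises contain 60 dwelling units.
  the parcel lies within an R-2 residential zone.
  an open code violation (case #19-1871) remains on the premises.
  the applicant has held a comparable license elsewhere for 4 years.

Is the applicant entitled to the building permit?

Yes — granted.

(i) ≤ 20 units — not satisfied.
(ii) no code violations — not satisfied.
(a): F AND F → false.
(i) not (hardship waiver) — met.
(ii) not (food handler cert.) — met.
(A) prior license ≥ 6 yr — not met.
(B) all abutters consent — satisfied.
(iii) = F OR T = true.
So (b) is satisfied (T AND T AND T).
(1): F OR T → true.
(i) not (fee paid) — holds.
(ii) no complaint in 36 mo. — satisfied.
(a): T AND T → true.
(b) commercially zoned — fails.
So (2) is satisfied (T OR F).
(3) ≥100 ft from school — met.
Overall = T AND T AND T = true.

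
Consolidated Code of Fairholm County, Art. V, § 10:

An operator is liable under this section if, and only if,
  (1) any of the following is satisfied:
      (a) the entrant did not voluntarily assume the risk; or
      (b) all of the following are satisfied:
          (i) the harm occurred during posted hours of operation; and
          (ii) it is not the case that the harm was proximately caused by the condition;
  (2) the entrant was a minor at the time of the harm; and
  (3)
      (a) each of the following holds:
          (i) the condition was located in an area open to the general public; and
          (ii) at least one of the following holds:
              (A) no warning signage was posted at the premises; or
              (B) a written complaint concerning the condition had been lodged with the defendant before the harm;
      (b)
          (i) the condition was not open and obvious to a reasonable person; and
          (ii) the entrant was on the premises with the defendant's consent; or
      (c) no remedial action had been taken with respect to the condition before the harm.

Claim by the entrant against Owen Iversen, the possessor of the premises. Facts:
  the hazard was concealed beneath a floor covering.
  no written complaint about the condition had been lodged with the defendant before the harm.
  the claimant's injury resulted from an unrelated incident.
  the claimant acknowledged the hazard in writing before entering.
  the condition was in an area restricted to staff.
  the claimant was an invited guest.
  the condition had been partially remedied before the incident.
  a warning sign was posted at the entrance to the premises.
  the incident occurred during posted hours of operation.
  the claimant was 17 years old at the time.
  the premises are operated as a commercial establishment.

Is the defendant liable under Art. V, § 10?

(a) no assumed risk — not met.
(i) during posted hours — met.
(ii) not (proximate cause) — satisfied.
(b): T AND T → true.
So (1) is satisfied (F OR T).
(2) entrant a minor — satisfied.
(i) public area — not satisfied.
(A) no signage posted — fails.
(B) complaint lodged — not satisfied.
(ii): F OR F → false.
So (a) is not satisfied (F AND F).
(i) not open/obvious — met.
(ii) consent to enter — holds.
(b) = T AND T = true.
(c) no remedial action — not met.
(3) = F OR T OR F = true.
Overall: T AND T AND T → true.

Yes — liable.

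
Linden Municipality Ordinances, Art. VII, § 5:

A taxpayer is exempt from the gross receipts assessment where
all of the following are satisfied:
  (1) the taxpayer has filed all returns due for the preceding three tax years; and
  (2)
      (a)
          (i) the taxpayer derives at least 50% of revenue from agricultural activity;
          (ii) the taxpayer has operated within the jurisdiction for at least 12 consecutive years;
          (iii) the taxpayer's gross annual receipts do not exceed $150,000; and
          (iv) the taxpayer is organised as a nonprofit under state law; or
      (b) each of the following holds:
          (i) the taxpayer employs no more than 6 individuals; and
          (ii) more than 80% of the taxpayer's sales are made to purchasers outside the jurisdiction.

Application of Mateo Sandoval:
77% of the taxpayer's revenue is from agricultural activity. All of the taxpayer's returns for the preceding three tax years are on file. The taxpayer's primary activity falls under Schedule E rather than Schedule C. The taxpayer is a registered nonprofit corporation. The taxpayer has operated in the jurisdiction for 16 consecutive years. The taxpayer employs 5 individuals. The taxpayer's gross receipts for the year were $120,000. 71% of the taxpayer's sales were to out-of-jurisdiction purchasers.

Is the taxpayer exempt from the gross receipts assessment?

Yes — exempt.

(1) returns current — met.
(i) ≥50% agricultural — met.
(ii) ≥ 12 yrs in jurisdiction — met.
(iii) receipts ≤ $150,000 — satisfied.
(iv) nonprofit — holds.
(a): T AND T AND T AND T → true.
(i) ≤ 6 employees — satisfied.
(ii) >80% out-of-jur. sales — not met.
(b): T AND F → false.
(2) = T OR F = true.
Overall = T AND T = true.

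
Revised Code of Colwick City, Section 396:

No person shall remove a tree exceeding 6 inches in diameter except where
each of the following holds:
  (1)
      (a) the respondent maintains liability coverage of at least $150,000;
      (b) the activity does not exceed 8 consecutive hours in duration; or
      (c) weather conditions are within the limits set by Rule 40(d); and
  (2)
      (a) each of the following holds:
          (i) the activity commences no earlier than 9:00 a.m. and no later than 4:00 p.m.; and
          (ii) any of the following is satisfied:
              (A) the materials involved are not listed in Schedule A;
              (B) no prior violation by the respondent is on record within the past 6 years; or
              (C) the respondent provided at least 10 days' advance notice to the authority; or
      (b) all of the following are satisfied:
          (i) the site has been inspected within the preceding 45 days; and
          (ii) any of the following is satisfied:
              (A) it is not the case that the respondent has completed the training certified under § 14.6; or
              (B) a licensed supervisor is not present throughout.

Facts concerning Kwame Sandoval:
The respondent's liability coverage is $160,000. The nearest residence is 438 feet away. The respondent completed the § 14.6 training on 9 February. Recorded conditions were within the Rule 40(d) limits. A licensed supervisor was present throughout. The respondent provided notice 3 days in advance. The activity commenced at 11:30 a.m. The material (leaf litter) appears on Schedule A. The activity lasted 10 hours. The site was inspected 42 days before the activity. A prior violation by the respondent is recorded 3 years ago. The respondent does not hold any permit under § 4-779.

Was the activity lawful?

No — unlawful.

(a) coverage ≥ $150,000 — met.
(b) ≤ 8 hrs duration — not met.
(c) weather ok — holds.
(1) = T OR F OR T = true.
(i) start within hours — holds.
(A) not (Schedule A material) — not met.
(B) no prior violation — not met.
(C) ≥10 days' notice — not satisfied.
So (ii) is not satisfied (F OR F OR F).
(a) = T AND F = false.
(i) site inspected — holds.
(A) not (training certified) — not satisfied.
(B) not (supervisor present) — fails.
So (ii) is not satisfied (F OR F).
(b): T AND F → false.
(2) = F OR F = false.
Overall: T AND F → false.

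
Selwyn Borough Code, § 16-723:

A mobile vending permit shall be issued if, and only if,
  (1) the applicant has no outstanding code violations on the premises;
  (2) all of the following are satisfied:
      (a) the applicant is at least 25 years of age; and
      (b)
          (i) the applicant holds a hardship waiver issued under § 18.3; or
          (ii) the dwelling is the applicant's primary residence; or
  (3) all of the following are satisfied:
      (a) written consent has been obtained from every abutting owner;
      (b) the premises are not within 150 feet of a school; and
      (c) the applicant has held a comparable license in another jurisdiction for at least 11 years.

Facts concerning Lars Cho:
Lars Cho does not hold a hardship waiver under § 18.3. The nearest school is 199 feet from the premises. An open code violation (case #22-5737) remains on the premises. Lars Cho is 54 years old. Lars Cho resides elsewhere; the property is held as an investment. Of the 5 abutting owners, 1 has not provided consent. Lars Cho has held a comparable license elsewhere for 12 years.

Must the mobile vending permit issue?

No — denied.

(1) no code violations — not met.
(a) age ≥ 25 — satisfied.
(i) hardship waiver — not satisfied.
(ii) primary residence — not met.
So (b) is not satisfied (F OR F).
(2) = T AND F = false.
(a) all abutters consent — fails.
(b) ≥150 ft from school — holds.
(c) prior license ≥ 11 yr — met.
(3) = F AND T AND T = false.
Overall: F OR F OR F → false.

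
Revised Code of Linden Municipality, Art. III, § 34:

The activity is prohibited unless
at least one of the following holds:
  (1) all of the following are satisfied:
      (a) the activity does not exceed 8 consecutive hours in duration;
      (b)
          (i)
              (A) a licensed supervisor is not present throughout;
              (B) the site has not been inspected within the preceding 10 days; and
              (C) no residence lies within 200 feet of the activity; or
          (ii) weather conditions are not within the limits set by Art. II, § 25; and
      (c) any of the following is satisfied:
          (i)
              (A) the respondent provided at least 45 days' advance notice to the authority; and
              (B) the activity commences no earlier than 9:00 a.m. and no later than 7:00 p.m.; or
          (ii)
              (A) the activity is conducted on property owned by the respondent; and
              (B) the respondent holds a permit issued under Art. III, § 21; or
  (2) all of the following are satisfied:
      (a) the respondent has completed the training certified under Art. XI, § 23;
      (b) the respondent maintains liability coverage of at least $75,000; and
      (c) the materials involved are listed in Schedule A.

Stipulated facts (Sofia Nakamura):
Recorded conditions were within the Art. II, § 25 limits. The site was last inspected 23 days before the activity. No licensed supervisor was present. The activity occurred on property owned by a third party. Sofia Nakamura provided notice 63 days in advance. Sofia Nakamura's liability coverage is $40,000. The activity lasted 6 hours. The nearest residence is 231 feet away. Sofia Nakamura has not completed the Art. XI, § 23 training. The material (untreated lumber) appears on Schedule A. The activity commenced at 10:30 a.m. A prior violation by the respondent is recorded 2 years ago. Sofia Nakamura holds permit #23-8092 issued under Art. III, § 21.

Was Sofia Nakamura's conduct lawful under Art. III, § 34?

(a) ≤ 8 hrs duration — holds.
(A) not (supervisor present) — satisfied.
(B) not (site inspected) — met.
(C) no residence in 200 ft — satisfied.
(i): T AND T AND T → true.
(ii) not (weather ok) — fails.
(b): T OR F → true.
(A) ≥45 days' notice — holds.
(B) start within hours — satisfied.
So (i) is satisfied (T AND T).
(A) own property — not satisfied.
(B) holds permit — satisfied.
(ii) = F AND T = false.
(c) = T OR F = true.
So (1) is satisfied (T AND T AND T).
(a) training certified — not met.
(b) coverage ≥ $75,000 — fails.
(c) Schedule A material — satisfied.
So (2) is not satisfied (F AND F AND T).
So Overall is satisfied (T OR F).

Yes — lawful.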